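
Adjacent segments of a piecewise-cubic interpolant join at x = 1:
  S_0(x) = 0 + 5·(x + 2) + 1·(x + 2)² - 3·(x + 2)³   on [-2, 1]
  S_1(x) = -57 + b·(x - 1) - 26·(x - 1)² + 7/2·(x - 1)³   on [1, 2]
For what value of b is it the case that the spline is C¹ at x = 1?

-70

S_0'(x) = 5 + 2·(x + 2) - 9·(x + 2)², so S_0'(1) = -70. On the right, S_1'(1) = b, so b = -70.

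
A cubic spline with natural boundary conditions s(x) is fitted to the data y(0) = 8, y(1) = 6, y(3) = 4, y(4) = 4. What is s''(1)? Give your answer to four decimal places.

0.7500

Let M_i = s''(x_i). Step sizes h_i = 1, 2, 1; slopes of the chords Δ_i = (y_(i+1) - y_i)/h_i = -2, -1, 0.
  1·M_0 + 6·M_1 + 2·M_2 = 6(Δ_1 - Δ_0) = 6
  2·M_1 + 6·M_2 + 1·M_3 = 6(Δ_2 - Δ_1) = 6
Natural end conditions: M_0 = M_3 = 0.
Solving: M_0 = 0, M_1 = 3/4, M_2 = 3/4, M_3 = 0.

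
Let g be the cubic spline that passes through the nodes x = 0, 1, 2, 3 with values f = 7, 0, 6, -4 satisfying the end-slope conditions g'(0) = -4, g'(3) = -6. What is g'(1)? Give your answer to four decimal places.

With m_i denoting the second derivative at x_i, h_i = 1, 1, 1, and Δ_i = (y_(i+1) − y_i)/h_i = -7, 6, -10:
  1·m_0 + 4·m_1 + 1·m_2 = 6(Δ_1 - Δ_0) = 78
  1·m_1 + 4·m_2 + 1·m_3 = 6(Δ_2 - Δ_1) = -96
Clamped end conditions give two more equations: 2h_0·m_0 + h_0·m_1 = 6(Δ_0 - g'(0)) = -18 and h_2·m_2 + 2h_2·m_3 = 6(g'(3) - Δ_2) = 24.
Solving the tridiagonal system: m_0 = -82/3, m_1 = 110/3, m_2 = -124/3, m_3 = 98/3.
On [1, 2], g'(x) = b_1 + 2c_1·(x - 1) + 3d_1·(x - 1)² with b_1 = Δ_1 - h_1(2m_1 + m_2)/6 = 2/3, c_1 = m_1/2 = 55/3, d_1 = (m_2 - m_1)/(6h_1) = -13. So g'(1) = 2/3.

0.6667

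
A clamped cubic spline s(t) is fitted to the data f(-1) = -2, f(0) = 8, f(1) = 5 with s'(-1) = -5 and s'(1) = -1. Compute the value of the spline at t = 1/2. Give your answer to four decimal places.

Let M_i = s''(x_i). Step sizes h_i = 1, 1; slopes of the chords Δ_i = (y_(i+1) - y_i)/h_i = 10, -3.
  1·M_0 + 4·M_1 + 1·M_2 = 6(Δ_1 - Δ_0) = -78
Clamped end conditions give two more equations: 2h_0·M_0 + h_0·M_1 = 6(Δ_0 - s'(-1)) = 90 and h_1·M_1 + 2h_1·M_2 = 6(s'(1) - Δ_1) = 12.
Solving the tridiagonal system: M_0 = 133/2, M_1 = -43, M_2 = 55/2.
On [0, 1], s(t) = 8 + 27/4·t - 43/2·t² + 47/4·t³.
With t = 1/2: s(1/2) = 239/32.

7.4688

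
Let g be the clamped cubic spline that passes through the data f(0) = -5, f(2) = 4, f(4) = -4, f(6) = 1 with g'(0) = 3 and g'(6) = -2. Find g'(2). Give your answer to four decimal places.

Let σ_i = g''(x_i). Step sizes h_i = 2, 2, 2; slopes of the chords Δ_i = (y_(i+1) - y_i)/h_i = 9/2, -4, 5/2.
  2·σ_0 + 8·σ_1 + 2·σ_2 = 6(Δ_1 - Δ_0) = -51
  2·σ_1 + 8·σ_2 + 2·σ_3 = 6(Δ_2 - Δ_1) = 39
Clamped end conditions give two more equations: 2h_0·σ_0 + h_0·σ_1 = 6(Δ_0 - g'(0)) = 9 and h_2·σ_2 + 2h_2·σ_3 = 6(g'(6) - Δ_2) = -27.
Solving the tridiagonal system: σ_0 = 116/15, σ_1 = -329/30, σ_2 = 319/30, σ_3 = -181/15.
On [2, 4], g'(x) = b_1 + 2c_1·(x - 2) + 3d_1·(x - 2)² with b_1 = Δ_1 - h_1(2σ_1 + σ_2)/6 = -7/30, c_1 = σ_1/2 = -329/60, d_1 = (σ_2 - σ_1)/(6h_1) = 9/5. So g'(2) = -7/30.

-0.2333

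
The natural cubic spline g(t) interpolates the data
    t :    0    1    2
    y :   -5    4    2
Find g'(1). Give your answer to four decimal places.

3.5000

With M_i denoting the second derivative at x_i, h_i = 1, 1, and Δ_i = (y_(i+1) − y_i)/h_i = 9, -2:
  1·M_0 + 4·M_1 + 1·M_2 = 6(Δ_1 - Δ_0) = -66
Natural end conditions: M_0 = M_2 = 0.
Forward elimination and back-substitution give M_0 = 0, M_1 = -33/2, M_2 = 0.
On [1, 2], g'(t) = b_1 + 2c_1·(t - 1) + 3d_1·(t - 1)² with b_1 = Δ_1 - h_1(2M_1 + M_2)/6 = 7/2, c_1 = M_1/2 = -33/4, d_1 = (M_2 - M_1)/(6h_1) = 11/4. So g'(1) = 7/2.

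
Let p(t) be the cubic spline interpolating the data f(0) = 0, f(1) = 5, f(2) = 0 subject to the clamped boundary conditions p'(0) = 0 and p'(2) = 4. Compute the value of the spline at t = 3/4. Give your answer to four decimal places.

4.3594

Put σ_i = p'' at the i-th knot. Here h = (1, 1) and Δ = (5, -5), so the interior equations h_(i-1)·σ_(i-1) + 2(h_(i-1)+h_i)·σ_i + h_i·σ_(i+1) = 6(Δ_i − Δ_(i-1)) read
  1·σ_0 + 4·σ_1 + 1·σ_2 = 6(Δ_1 - Δ_0) = -60
Clamped end conditions give two more equations: 2h_0·σ_0 + h_0·σ_1 = 6(Δ_0 - p'(0)) = 30 and h_1·σ_1 + 2h_1·σ_2 = 6(p'(2) - Δ_1) = 54.
Solving: σ_0 = 32, σ_1 = -34, σ_2 = 44.
On [0, 1], p(t) = 0 + 0·t + 16·t² - 11·t³.
With t = 3/4: p(3/4) = 279/64.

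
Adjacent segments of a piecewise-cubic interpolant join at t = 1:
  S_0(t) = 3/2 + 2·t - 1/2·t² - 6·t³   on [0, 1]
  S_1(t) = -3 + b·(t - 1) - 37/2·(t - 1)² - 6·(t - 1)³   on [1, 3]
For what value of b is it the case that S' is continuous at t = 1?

S_0'(t) = 2 - 1·t - 18·t², so S_0'(1) = -17. On the right, S_1'(1) = b, so b = -17.

-17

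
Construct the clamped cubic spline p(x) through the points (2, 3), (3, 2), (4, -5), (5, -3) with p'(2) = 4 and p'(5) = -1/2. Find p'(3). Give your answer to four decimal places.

Write M_i for p''(x_i). With h_i = 1, 1, 1 and divided differences Δ_i = -1, -7, 2, the continuity of p' gives the tridiagonal system
  1·M_0 + 4·M_1 + 1·M_2 = 6(Δ_1 - Δ_0) = -36
  1·M_1 + 4·M_2 + 1·M_3 = 6(Δ_2 - Δ_1) = 54
Clamped end conditions give two more equations: 2h_0·M_0 + h_0·M_1 = 6(Δ_0 - p'(2)) = -30 and h_2·M_2 + 2h_2·M_3 = 6(p'(5) - Δ_2) = -15.
Forward elimination and back-substitution give M_0 = -9, M_1 = -12, M_2 = 21, M_3 = -18.
On [3, 4], p'(x) = b_1 + 2c_1·(x - 3) + 3d_1·(x - 3)² with b_1 = Δ_1 - h_1(2M_1 + M_2)/6 = -13/2, c_1 = M_1/2 = -6, d_1 = (M_2 - M_1)/(6h_1) = 11/2. So p'(3) = -13/2.

-6.5000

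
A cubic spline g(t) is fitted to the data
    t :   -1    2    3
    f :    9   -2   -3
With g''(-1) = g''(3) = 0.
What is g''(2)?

With m_i denoting the second derivative at x_i, h_i = 3, 1, and Δ_i = (y_(i+1) − y_i)/h_i = -11/3, -1:
  3·m_0 + 8·m_1 + 1·m_2 = 6(Δ_1 - Δ_0) = 16
Natural end conditions: m_0 = m_2 = 0.
Solving: m_0 = 0, m_1 = 2, m_2 = 0.

2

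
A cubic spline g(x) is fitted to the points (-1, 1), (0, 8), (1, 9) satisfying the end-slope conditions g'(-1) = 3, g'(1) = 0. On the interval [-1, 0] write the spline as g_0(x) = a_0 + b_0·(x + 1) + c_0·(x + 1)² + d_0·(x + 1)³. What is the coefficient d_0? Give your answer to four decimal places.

-5.7500

With σ_i denoting the second derivative at x_i, h_i = 1, 1, and Δ_i = (y_(i+1) − y_i)/h_i = 7, 1:
  1·σ_0 + 4·σ_1 + 1·σ_2 = 6(Δ_1 - Δ_0) = -36
Clamped end conditions give two more equations: 2h_0·σ_0 + h_0·σ_1 = 6(Δ_0 - g'(-1)) = 24 and h_1·σ_1 + 2h_1·σ_2 = 6(g'(1) - Δ_1) = -6.
Hence σ_0 = 39/2, σ_1 = -15, σ_2 = 9/2.
On [-1, 0], with g_0(x) = a_0 + b_0·(x + 1) + c_0·(x + 1)² + d_0·(x + 1)³: c_0 = σ_0/2 = 39/4, d_0 = (σ_1 - σ_0)/(6h_0) = -23/4, b_0 = Δ_0 - h_0(2σ_0 + σ_1)/6 = 3.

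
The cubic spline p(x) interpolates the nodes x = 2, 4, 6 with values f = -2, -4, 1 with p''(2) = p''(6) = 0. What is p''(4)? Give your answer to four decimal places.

With M_i denoting the second derivative at x_i, h_i = 2, 2, and Δ_i = (y_(i+1) − y_i)/h_i = -1, 5/2:
  2·M_0 + 8·M_1 + 2·M_2 = 6(Δ_1 - Δ_0) = 21
Natural end conditions: M_0 = M_2 = 0.
Solving the tridiagonal system: M_0 = 0, M_1 = 21/8, M_2 = 0.

2.6250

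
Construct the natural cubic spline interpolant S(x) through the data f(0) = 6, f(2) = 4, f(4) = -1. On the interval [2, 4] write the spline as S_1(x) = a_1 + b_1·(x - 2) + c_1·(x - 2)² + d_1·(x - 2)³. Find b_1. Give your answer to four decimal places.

Put σ_i = S'' at the i-th knot. Here h = (2, 2) and Δ = (-1, -5/2), so the interior equations h_(i-1)·σ_(i-1) + 2(h_(i-1)+h_i)·σ_i + h_i·σ_(i+1) = 6(Δ_i − Δ_(i-1)) read
  2·σ_0 + 8·σ_1 + 2·σ_2 = 6(Δ_1 - Δ_0) = -9
Natural end conditions: σ_0 = σ_2 = 0.
Forward elimination and back-substitution give σ_0 = 0, σ_1 = -9/8, σ_2 = 0.
On [2, 4], with S_1(x) = a_1 + b_1·(x - 2) + c_1·(x - 2)² + d_1·(x - 2)³: c_1 = σ_1/2 = -9/16, d_1 = (σ_2 - σ_1)/(6h_1) = 3/32, b_1 = Δ_1 - h_1(2σ_1 + σ_2)/6 = -7/4.

-1.7500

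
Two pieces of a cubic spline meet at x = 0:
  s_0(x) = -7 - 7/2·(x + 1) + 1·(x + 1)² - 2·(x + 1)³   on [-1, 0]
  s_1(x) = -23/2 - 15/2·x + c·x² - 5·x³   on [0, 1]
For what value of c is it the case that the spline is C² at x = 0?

s_0''(x) = 2 - 12·(x + 1), so s_0''(0) = -10. On the right, s_1''(0) = 2c, so c = -5.

-5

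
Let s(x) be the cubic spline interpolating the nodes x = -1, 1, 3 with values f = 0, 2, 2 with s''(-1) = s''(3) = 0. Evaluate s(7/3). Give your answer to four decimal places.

Put m_i = s'' at the i-th knot. Here h = (2, 2) and Δ = (1, 0), so the interior equations h_(i-1)·m_(i-1) + 2(h_(i-1)+h_i)·m_i + h_i·m_(i+1) = 6(Δ_i − Δ_(i-1)) read
  2·m_0 + 8·m_1 + 2·m_2 = 6(Δ_1 - Δ_0) = -6
Natural end conditions: m_0 = m_2 = 0.
Solving the tridiagonal system: m_0 = 0, m_1 = -3/4, m_2 = 0.
On [1, 3], s(x) = 2 + 1/2·(x - 1) - 3/8·(x - 1)² + 1/16·(x - 1)³.
With (x - 1) = 4/3: s(7/3) = 58/27.

2.1481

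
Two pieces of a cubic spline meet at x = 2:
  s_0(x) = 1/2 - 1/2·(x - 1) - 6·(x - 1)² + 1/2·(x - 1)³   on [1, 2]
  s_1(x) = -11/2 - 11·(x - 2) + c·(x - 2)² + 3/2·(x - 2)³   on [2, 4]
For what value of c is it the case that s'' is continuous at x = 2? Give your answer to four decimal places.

s_0''(x) = -12 + 3·(x - 1), so s_0''(2) = -9. On the right, s_1''(2) = 2c, so c = -9/2.

-4.5000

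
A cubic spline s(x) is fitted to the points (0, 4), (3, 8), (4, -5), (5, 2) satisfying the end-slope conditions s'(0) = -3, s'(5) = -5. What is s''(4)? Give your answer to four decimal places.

With M_i denoting the second derivative at x_i, h_i = 3, 1, 1, and Δ_i = (y_(i+1) − y_i)/h_i = 4/3, -13, 7:
  3·M_0 + 8·M_1 + 1·M_2 = 6(Δ_1 - Δ_0) = -86
  1·M_1 + 4·M_2 + 1·M_3 = 6(Δ_2 - Δ_1) = 120
Clamped end conditions give two more equations: 2h_0·M_0 + h_0·M_1 = 6(Δ_0 - s'(0)) = 26 and h_2·M_2 + 2h_2·M_3 = 6(s'(5) - Δ_2) = -72.
Hence M_0 = 1382/87, M_1 = -670/29, M_2 = 1484/29, M_3 = -1786/29.

51.1724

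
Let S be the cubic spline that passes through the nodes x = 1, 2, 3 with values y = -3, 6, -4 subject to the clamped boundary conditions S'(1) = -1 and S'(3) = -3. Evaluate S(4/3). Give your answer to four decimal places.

Write σ_i for S''(x_i). With h_i = 1, 1 and divided differences Δ_i = 9, -10, the continuity of S' gives the tridiagonal system
  1·σ_0 + 4·σ_1 + 1·σ_2 = 6(Δ_1 - Δ_0) = -114
Clamped end conditions give two more equations: 2h_0·σ_0 + h_0·σ_1 = 6(Δ_0 - S'(1)) = 60 and h_1·σ_1 + 2h_1·σ_2 = 6(S'(3) - Δ_1) = 42.
Forward elimination and back-substitution give σ_0 = 115/2, σ_1 = -55, σ_2 = 97/2.
On [1, 2], S(x) = -3 - 1·(x - 1) + 115/4·(x - 1)² - 75/4·(x - 1)³.
With (x - 1) = 1/3: S(4/3) = -5/6.

-0.8333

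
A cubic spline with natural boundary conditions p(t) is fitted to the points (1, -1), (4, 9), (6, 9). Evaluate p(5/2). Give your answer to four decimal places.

Write M_i for p''(x_i). With h_i = 3, 2 and divided differences Δ_i = 10/3, 0, the continuity of p' gives the tridiagonal system
  3·M_0 + 10·M_1 + 2·M_2 = 6(Δ_1 - Δ_0) = -20
Natural end conditions: M_0 = M_2 = 0.
Forward elimination and back-substitution give M_0 = 0, M_1 = -2, M_2 = 0.
On [1, 4], p(t) = -1 + 13/3·(t - 1) + 0·(t - 1)² - 1/9·(t - 1)³.
With (t - 1) = 3/2: p(5/2) = 41/8.

5.1250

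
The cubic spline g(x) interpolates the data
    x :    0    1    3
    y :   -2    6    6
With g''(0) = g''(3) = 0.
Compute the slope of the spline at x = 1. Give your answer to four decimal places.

5.3333

Write M_i for g''(x_i). With h_i = 1, 2 and divided differences Δ_i = 8, 0, the continuity of g' gives the tridiagonal system
  1·M_0 + 6·M_1 + 2·M_2 = 6(Δ_1 - Δ_0) = -48
Natural end conditions: M_0 = M_2 = 0.
Solving the tridiagonal system: M_0 = 0, M_1 = -8, M_2 = 0.
On [1, 3], g'(x) = b_1 + 2c_1·(x - 1) + 3d_1·(x - 1)² with b_1 = Δ_1 - h_1(2M_1 + M_2)/6 = 16/3, c_1 = M_1/2 = -4, d_1 = (M_2 - M_1)/(6h_1) = 2/3. So g'(1) = 16/3.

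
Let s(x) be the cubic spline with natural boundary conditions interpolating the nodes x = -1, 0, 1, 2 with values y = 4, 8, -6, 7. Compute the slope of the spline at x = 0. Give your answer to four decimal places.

Let M_i = s''(x_i). Step sizes h_i = 1, 1, 1; slopes of the chords Δ_i = (y_(i+1) - y_i)/h_i = 4, -14, 13.
  1·M_0 + 4·M_1 + 1·M_2 = 6(Δ_1 - Δ_0) = -108
  1·M_1 + 4·M_2 + 1·M_3 = 6(Δ_2 - Δ_1) = 162
Natural end conditions: M_0 = M_3 = 0.
Hence M_0 = 0, M_1 = -198/5, M_2 = 252/5, M_3 = 0.
On [0, 1], s'(x) = b_1 + 2c_1·x + 3d_1·x² with b_1 = Δ_1 - h_1(2M_1 + M_2)/6 = -46/5, c_1 = M_1/2 = -99/5, d_1 = (M_2 - M_1)/(6h_1) = 15. So s'(0) = -46/5.

-9.2000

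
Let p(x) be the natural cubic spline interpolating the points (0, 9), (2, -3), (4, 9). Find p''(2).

9

Put M_i = p'' at the i-th knot. Here h = (2, 2) and Δ = (-6, 6), so the interior equations h_(i-1)·M_(i-1) + 2(h_(i-1)+h_i)·M_i + h_i·M_(i+1) = 6(Δ_i − Δ_(i-1)) read
  2·M_0 + 8·M_1 + 2·M_2 = 6(Δ_1 - Δ_0) = 72
Natural end conditions: M_0 = M_2 = 0.
Solving the tridiagonal system: M_0 = 0, M_1 = 9, M_2 = 0.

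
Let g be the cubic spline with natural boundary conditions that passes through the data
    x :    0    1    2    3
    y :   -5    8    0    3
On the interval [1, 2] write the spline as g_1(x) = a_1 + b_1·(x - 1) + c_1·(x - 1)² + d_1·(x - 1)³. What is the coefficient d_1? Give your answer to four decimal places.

10.6667

With m_i denoting the second derivative at x_i, h_i = 1, 1, 1, and Δ_i = (y_(i+1) − y_i)/h_i = 13, -8, 3:
  1·m_0 + 4·m_1 + 1·m_2 = 6(Δ_1 - Δ_0) = -126
  1·m_1 + 4·m_2 + 1·m_3 = 6(Δ_2 - Δ_1) = 66
Natural end conditions: m_0 = m_3 = 0.
Solving: m_0 = 0, m_1 = -38, m_2 = 26, m_3 = 0.
On [1, 2], with g_1(x) = a_1 + b_1·(x - 1) + c_1·(x - 1)² + d_1·(x - 1)³: c_1 = m_1/2 = -19, d_1 = (m_2 - m_1)/(6h_1) = 32/3, b_1 = Δ_1 - h_1(2m_1 + m_2)/6 = 1/3.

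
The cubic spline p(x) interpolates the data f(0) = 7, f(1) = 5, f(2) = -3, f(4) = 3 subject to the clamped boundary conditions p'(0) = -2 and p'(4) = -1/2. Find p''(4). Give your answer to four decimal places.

-14.4545

Put M_i = p'' at the i-th knot. Here h = (1, 1, 2) and Δ = (-2, -8, 3), so the interior equations h_(i-1)·M_(i-1) + 2(h_(i-1)+h_i)·M_i + h_i·M_(i+1) = 6(Δ_i − Δ_(i-1)) read
  1·M_0 + 4·M_1 + 1·M_2 = 6(Δ_1 - Δ_0) = -36
  1·M_1 + 6·M_2 + 2·M_3 = 6(Δ_2 - Δ_1) = 66
Clamped end conditions give two more equations: 2h_0·M_0 + h_0·M_1 = 6(Δ_0 - p'(0)) = 0 and h_2·M_2 + 2h_2·M_3 = 6(p'(4) - Δ_2) = -21.
Solving the tridiagonal system: M_0 = 171/22, M_1 = -171/11, M_2 = 405/22, M_3 = -159/11.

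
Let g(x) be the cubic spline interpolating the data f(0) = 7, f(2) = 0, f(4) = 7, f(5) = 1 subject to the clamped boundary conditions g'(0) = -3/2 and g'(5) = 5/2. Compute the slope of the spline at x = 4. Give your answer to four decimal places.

-5.3696

Write σ_i for g''(x_i). With h_i = 2, 2, 1 and divided differences Δ_i = -7/2, 7/2, -6, the continuity of g' gives the tridiagonal system
  2·σ_0 + 8·σ_1 + 2·σ_2 = 6(Δ_1 - Δ_0) = 42
  2·σ_1 + 6·σ_2 + 1·σ_3 = 6(Δ_2 - Δ_1) = -57
Clamped end conditions give two more equations: 2h_0·σ_0 + h_0·σ_1 = 6(Δ_0 - g'(0)) = -12 and h_2·σ_2 + 2h_2·σ_3 = 6(g'(5) - Δ_2) = 51.
Forward elimination and back-substitution give σ_0 = -212/23, σ_1 = 286/23, σ_2 = -449/23, σ_3 = 811/23.
On [4, 5], g'(x) = b_2 + 2c_2·(x - 4) + 3d_2·(x - 4)² with b_2 = Δ_2 - h_2(2σ_2 + σ_3)/6 = -247/46, c_2 = σ_2/2 = -449/46, d_2 = (σ_3 - σ_2)/(6h_2) = 210/23. So g'(4) = -247/46.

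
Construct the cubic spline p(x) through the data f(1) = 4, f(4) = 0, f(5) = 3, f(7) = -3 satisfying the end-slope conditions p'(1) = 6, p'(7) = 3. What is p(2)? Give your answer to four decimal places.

5.1852

Let σ_i = p''(x_i). Step sizes h_i = 3, 1, 2; slopes of the chords Δ_i = (y_(i+1) - y_i)/h_i = -4/3, 3, -3.
  3·σ_0 + 8·σ_1 + 1·σ_2 = 6(Δ_1 - Δ_0) = 26
  1·σ_1 + 6·σ_2 + 2·σ_3 = 6(Δ_2 - Δ_1) = -36
Clamped end conditions give two more equations: 2h_0·σ_0 + h_0·σ_1 = 6(Δ_0 - p'(1)) = -44 and h_2·σ_2 + 2h_2·σ_3 = 6(p'(7) - Δ_2) = 36.
Forward elimination and back-substitution give σ_0 = -12, σ_1 = 28/3, σ_2 = -38/3, σ_3 = 46/3.
On [1, 4], p(x) = 4 + 6·(x - 1) - 6·(x - 1)² + 32/27·(x - 1)³.
With (x - 1) = 1: p(2) = 140/27.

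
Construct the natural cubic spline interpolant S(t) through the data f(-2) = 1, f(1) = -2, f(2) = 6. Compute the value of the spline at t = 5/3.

3

Write σ_i for S''(x_i). With h_i = 3, 1 and divided differences Δ_i = -1, 8, the continuity of S' gives the tridiagonal system
  3·σ_0 + 8·σ_1 + 1·σ_2 = 6(Δ_1 - Δ_0) = 54
Natural end conditions: σ_0 = σ_2 = 0.
Solving the tridiagonal system: σ_0 = 0, σ_1 = 27/4, σ_2 = 0.
On [1, 2], S(t) = -2 + 23/4·(t - 1) + 27/8·(t - 1)² - 9/8·(t - 1)³.
With (t - 1) = 2/3: S(5/3) = 3.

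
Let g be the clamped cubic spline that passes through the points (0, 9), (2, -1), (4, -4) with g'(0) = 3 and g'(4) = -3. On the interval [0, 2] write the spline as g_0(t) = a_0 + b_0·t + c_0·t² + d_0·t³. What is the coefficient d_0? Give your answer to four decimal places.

Let σ_i = g''(x_i). Step sizes h_i = 2, 2; slopes of the chords Δ_i = (y_(i+1) - y_i)/h_i = -5, -3/2.
  2·σ_0 + 8·σ_1 + 2·σ_2 = 6(Δ_1 - Δ_0) = 21
Clamped end conditions give two more equations: 2h_0·σ_0 + h_0·σ_1 = 6(Δ_0 - g'(0)) = -48 and h_1·σ_1 + 2h_1·σ_2 = 6(g'(4) - Δ_1) = -9.
Hence σ_0 = -129/8, σ_1 = 33/4, σ_2 = -51/8.
On [0, 2], with g_0(t) = a_0 + b_0·t + c_0·t² + d_0·t³: c_0 = σ_0/2 = -129/16, d_0 = (σ_1 - σ_0)/(6h_0) = 65/32, b_0 = Δ_0 - h_0(2σ_0 + σ_1)/6 = 3.

2.0313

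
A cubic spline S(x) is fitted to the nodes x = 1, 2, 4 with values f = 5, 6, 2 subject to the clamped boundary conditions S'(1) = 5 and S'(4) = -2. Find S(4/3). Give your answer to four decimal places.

6.0988

Let M_i = S''(x_i). Step sizes h_i = 1, 2; slopes of the chords Δ_i = (y_(i+1) - y_i)/h_i = 1, -2.
  1·M_0 + 6·M_1 + 2·M_2 = 6(Δ_1 - Δ_0) = -18
Clamped end conditions give two more equations: 2h_0·M_0 + h_0·M_1 = 6(Δ_0 - S'(1)) = -24 and h_1·M_1 + 2h_1·M_2 = 6(S'(4) - Δ_1) = 0.
Solving the tridiagonal system: M_0 = -34/3, M_1 = -4/3, M_2 = 2/3.
On [1, 2], S(x) = 5 + 5·(x - 1) - 17/3·(x - 1)² + 5/3·(x - 1)³.
With (x - 1) = 1/3: S(4/3) = 494/81.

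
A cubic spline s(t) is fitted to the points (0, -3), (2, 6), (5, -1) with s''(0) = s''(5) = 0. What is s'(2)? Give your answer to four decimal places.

1.7667

Let M_i = s''(x_i). Step sizes h_i = 2, 3; slopes of the chords Δ_i = (y_(i+1) - y_i)/h_i = 9/2, -7/3.
  2·M_0 + 10·M_1 + 3·M_2 = 6(Δ_1 - Δ_0) = -41
Natural end conditions: M_0 = M_2 = 0.
Hence M_0 = 0, M_1 = -41/10, M_2 = 0.
On [2, 5], s'(t) = b_1 + 2c_1·(t - 2) + 3d_1·(t - 2)² with b_1 = Δ_1 - h_1(2M_1 + M_2)/6 = 53/30, c_1 = M_1/2 = -41/20, d_1 = (M_2 - M_1)/(6h_1) = 41/180. So s'(2) = 53/30.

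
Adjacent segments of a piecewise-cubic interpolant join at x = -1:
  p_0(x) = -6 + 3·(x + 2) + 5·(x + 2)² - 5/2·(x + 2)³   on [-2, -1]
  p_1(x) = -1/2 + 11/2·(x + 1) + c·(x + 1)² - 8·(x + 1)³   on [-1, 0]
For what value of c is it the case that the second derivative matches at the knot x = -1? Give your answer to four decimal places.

-2.5000

p_0''(x) = 10 - 15·(x + 2), so p_0''(-1) = -5. On the right, p_1''(-1) = 2c, so c = -5/2.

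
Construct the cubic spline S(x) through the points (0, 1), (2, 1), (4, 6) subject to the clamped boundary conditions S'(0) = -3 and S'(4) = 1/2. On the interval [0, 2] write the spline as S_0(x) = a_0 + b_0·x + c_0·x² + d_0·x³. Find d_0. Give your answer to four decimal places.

-0.1250

With M_i denoting the second derivative at x_i, h_i = 2, 2, and Δ_i = (y_(i+1) − y_i)/h_i = 0, 5/2:
  2·M_0 + 8·M_1 + 2·M_2 = 6(Δ_1 - Δ_0) = 15
Clamped end conditions give two more equations: 2h_0·M_0 + h_0·M_1 = 6(Δ_0 - S'(0)) = 18 and h_1·M_1 + 2h_1·M_2 = 6(S'(4) - Δ_1) = -12.
Forward elimination and back-substitution give M_0 = 7/2, M_1 = 2, M_2 = -4.
On [0, 2], with S_0(x) = a_0 + b_0·x + c_0·x² + d_0·x³: c_0 = M_0/2 = 7/4, d_0 = (M_1 - M_0)/(6h_0) = -1/8, b_0 = Δ_0 - h_0(2M_0 + M_1)/6 = -3.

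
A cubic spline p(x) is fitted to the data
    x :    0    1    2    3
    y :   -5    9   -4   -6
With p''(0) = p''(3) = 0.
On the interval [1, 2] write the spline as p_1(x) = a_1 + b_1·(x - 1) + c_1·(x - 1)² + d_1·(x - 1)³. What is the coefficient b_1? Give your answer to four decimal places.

-1.8667

Put M_i = p'' at the i-th knot. Here h = (1, 1, 1) and Δ = (14, -13, -2), so the interior equations h_(i-1)·M_(i-1) + 2(h_(i-1)+h_i)·M_i + h_i·M_(i+1) = 6(Δ_i − Δ_(i-1)) read
  1·M_0 + 4·M_1 + 1·M_2 = 6(Δ_1 - Δ_0) = -162
  1·M_1 + 4·M_2 + 1·M_3 = 6(Δ_2 - Δ_1) = 66
Natural end conditions: M_0 = M_3 = 0.
Forward elimination and back-substitution give M_0 = 0, M_1 = -238/5, M_2 = 142/5, M_3 = 0.
On [1, 2], with p_1(x) = a_1 + b_1·(x - 1) + c_1·(x - 1)² + d_1·(x - 1)³: c_1 = M_1/2 = -119/5, d_1 = (M_2 - M_1)/(6h_1) = 38/3, b_1 = Δ_1 - h_1(2M_1 + M_2)/6 = -28/15.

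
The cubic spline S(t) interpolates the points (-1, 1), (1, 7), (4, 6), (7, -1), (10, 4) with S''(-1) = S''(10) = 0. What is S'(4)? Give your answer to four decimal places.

-2.3188

Let m_i = S''(x_i). Step sizes h_i = 2, 3, 3, 3; slopes of the chords Δ_i = (y_(i+1) - y_i)/h_i = 3, -1/3, -7/3, 5/3.
  2·m_0 + 10·m_1 + 3·m_2 = 6(Δ_1 - Δ_0) = -20
  3·m_1 + 12·m_2 + 3·m_3 = 6(Δ_2 - Δ_1) = -12
  3·m_2 + 12·m_3 + 3·m_4 = 6(Δ_3 - Δ_2) = 24
Natural end conditions: m_0 = m_4 = 0.
Hence m_0 = 0, m_1 = -38/23, m_2 = -80/69, m_3 = 158/69, m_4 = 0.
On [4, 7], S'(t) = b_2 + 2c_2·(t - 4) + 3d_2·(t - 4)² with b_2 = Δ_2 - h_2(2m_2 + m_3)/6 = -160/69, c_2 = m_2/2 = -40/69, d_2 = (m_3 - m_2)/(6h_2) = 119/621. So S'(4) = -160/69.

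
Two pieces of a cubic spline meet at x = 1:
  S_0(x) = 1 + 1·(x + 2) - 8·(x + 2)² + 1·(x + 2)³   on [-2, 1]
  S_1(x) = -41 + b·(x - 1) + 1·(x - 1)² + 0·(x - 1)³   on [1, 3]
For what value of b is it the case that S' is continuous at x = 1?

-20

S_0'(x) = 1 - 16·(x + 2) + 3·(x + 2)², so S_0'(1) = -20. On the right, S_1'(1) = b, so b = -20.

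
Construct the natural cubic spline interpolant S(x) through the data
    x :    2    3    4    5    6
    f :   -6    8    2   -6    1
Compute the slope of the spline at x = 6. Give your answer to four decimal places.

10.8036

With M_i denoting the second derivative at x_i, h_i = 1, 1, 1, 1, and Δ_i = (y_(i+1) − y_i)/h_i = 14, -6, -8, 7:
  1·M_0 + 4·M_1 + 1·M_2 = 6(Δ_1 - Δ_0) = -120
  1·M_1 + 4·M_2 + 1·M_3 = 6(Δ_2 - Δ_1) = -12
  1·M_2 + 4·M_3 + 1·M_4 = 6(Δ_3 - Δ_2) = 90
Natural end conditions: M_0 = M_4 = 0.
Solving: M_0 = 0, M_1 = -831/28, M_2 = -9/7, M_3 = 639/28, M_4 = 0.
On [5, 6], S'(x) = b_3 + 2c_3·(x - 5) + 3d_3·(x - 5)² with b_3 = Δ_3 - h_3(2M_3 + M_4)/6 = -17/28, c_3 = M_3/2 = 639/56, d_3 = (M_4 - M_3)/(6h_3) = -213/56. So S'(6) = 605/56.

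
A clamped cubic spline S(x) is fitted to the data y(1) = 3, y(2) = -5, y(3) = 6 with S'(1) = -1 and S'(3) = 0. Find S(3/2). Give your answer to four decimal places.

Let m_i = S''(x_i). Step sizes h_i = 1, 1; slopes of the chords Δ_i = (y_(i+1) - y_i)/h_i = -8, 11.
  1·m_0 + 4·m_1 + 1·m_2 = 6(Δ_1 - Δ_0) = 114
Clamped end conditions give two more equations: 2h_0·m_0 + h_0·m_1 = 6(Δ_0 - S'(1)) = -42 and h_1·m_1 + 2h_1·m_2 = 6(S'(3) - Δ_1) = -66.
Hence m_0 = -49, m_1 = 56, m_2 = -61.
On [1, 2], S(x) = 3 - 1·(x - 1) - 49/2·(x - 1)² + 35/2·(x - 1)³.
With (x - 1) = 1/2: S(3/2) = -23/16.

-1.4375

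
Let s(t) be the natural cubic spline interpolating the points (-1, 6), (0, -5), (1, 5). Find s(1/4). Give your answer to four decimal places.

-4.2227

With m_i denoting the second derivative at x_i, h_i = 1, 1, and Δ_i = (y_(i+1) − y_i)/h_i = -11, 10:
  1·m_0 + 4·m_1 + 1·m_2 = 6(Δ_1 - Δ_0) = 126
Natural end conditions: m_0 = m_2 = 0.
Hence m_0 = 0, m_1 = 63/2, m_2 = 0.
On [0, 1], s(t) = -5 - 1/2·t + 63/4·t² - 21/4·t³.
With t = 1/4: s(1/4) = -1081/256.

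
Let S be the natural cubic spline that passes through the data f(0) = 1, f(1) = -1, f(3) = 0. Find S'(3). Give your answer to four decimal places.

1.3333

Write m_i for S''(x_i). With h_i = 1, 2 and divided differences Δ_i = -2, 1/2, the continuity of S' gives the tridiagonal system
  1·m_0 + 6·m_1 + 2·m_2 = 6(Δ_1 - Δ_0) = 15
Natural end conditions: m_0 = m_2 = 0.
Solving: m_0 = 0, m_1 = 5/2, m_2 = 0.
On [1, 3], S'(x) = b_1 + 2c_1·(x - 1) + 3d_1·(x - 1)² with b_1 = Δ_1 - h_1(2m_1 + m_2)/6 = -7/6, c_1 = m_1/2 = 5/4, d_1 = (m_2 - m_1)/(6h_1) = -5/24. So S'(3) = 4/3.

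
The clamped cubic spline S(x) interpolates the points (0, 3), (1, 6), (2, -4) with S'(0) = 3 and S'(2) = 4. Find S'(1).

-7

Let M_i = S''(x_i). Step sizes h_i = 1, 1; slopes of the chords Δ_i = (y_(i+1) - y_i)/h_i = 3, -10.
  1·M_0 + 4·M_1 + 1·M_2 = 6(Δ_1 - Δ_0) = -78
Clamped end conditions give two more equations: 2h_0·M_0 + h_0·M_1 = 6(Δ_0 - S'(0)) = 0 and h_1·M_1 + 2h_1·M_2 = 6(S'(2) - Δ_1) = 84.
Hence M_0 = 20, M_1 = -40, M_2 = 62.
On [1, 2], S'(x) = b_1 + 2c_1·(x - 1) + 3d_1·(x - 1)² with b_1 = Δ_1 - h_1(2M_1 + M_2)/6 = -7, c_1 = M_1/2 = -20, d_1 = (M_2 - M_1)/(6h_1) = 17. So S'(1) = -7.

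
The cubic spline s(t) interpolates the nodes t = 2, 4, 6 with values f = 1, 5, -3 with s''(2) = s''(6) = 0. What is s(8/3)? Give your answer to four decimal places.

3.2222

Let M_i = s''(x_i). Step sizes h_i = 2, 2; slopes of the chords Δ_i = (y_(i+1) - y_i)/h_i = 2, -4.
  2·M_0 + 8·M_1 + 2·M_2 = 6(Δ_1 - Δ_0) = -36
Natural end conditions: M_0 = M_2 = 0.
Solving: M_0 = 0, M_1 = -9/2, M_2 = 0.
On [2, 4], s(t) = 1 + 7/2·(t - 2) + 0·(t - 2)² - 3/8·(t - 2)³.
With (t - 2) = 2/3: s(8/3) = 29/9.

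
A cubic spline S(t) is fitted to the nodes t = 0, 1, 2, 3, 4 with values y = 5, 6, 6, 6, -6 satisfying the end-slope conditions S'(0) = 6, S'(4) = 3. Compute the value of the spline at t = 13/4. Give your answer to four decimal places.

Put M_i = S'' at the i-th knot. Here h = (1, 1, 1, 1) and Δ = (1, 0, 0, -12), so the interior equations h_(i-1)·M_(i-1) + 2(h_(i-1)+h_i)·M_i + h_i·M_(i+1) = 6(Δ_i − Δ_(i-1)) read
  1·M_0 + 4·M_1 + 1·M_2 = 6(Δ_1 - Δ_0) = -6
  1·M_1 + 4·M_2 + 1·M_3 = 6(Δ_2 - Δ_1) = 0
  1·M_2 + 4·M_3 + 1·M_4 = 6(Δ_3 - Δ_2) = -72
Clamped end conditions give two more equations: 2h_0·M_0 + h_0·M_1 = 6(Δ_0 - S'(0)) = -30 and h_3·M_3 + 2h_3·M_4 = 6(S'(4) - Δ_3) = 90.
Solving: M_0 = -15, M_1 = 0, M_2 = 9, M_3 = -36, M_4 = 63.
On [3, 4], S(t) = 6 - 21/2·(t - 3) - 18·(t - 3)² + 33/2·(t - 3)³.
With (t - 3) = 1/4: S(13/4) = 321/128.

2.5078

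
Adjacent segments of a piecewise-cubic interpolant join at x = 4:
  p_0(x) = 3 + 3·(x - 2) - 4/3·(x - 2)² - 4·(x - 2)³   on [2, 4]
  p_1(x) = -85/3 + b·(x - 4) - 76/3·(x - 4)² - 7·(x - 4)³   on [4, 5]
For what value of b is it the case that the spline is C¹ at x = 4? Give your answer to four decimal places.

p_0'(x) = 3 - 8/3·(x - 2) - 12·(x - 2)², so p_0'(4) = -151/3. On the right, p_1'(4) = b, so b = -151/3.

-50.3333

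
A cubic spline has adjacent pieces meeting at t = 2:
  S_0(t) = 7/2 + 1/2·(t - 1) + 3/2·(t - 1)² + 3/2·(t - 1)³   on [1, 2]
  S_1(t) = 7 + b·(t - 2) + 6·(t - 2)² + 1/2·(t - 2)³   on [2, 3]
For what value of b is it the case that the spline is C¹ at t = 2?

S_0'(t) = 1/2 + 3·(t - 1) + 9/2·(t - 1)², so S_0'(2) = 8. On the right, S_1'(2) = b, so b = 8.

8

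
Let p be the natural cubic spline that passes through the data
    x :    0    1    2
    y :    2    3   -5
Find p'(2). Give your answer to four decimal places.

Write M_i for p''(x_i). With h_i = 1, 1 and divided differences Δ_i = 1, -8, the continuity of p' gives the tridiagonal system
  1·M_0 + 4·M_1 + 1·M_2 = 6(Δ_1 - Δ_0) = -54
Natural end conditions: M_0 = M_2 = 0.
Solving the tridiagonal system: M_0 = 0, M_1 = -27/2, M_2 = 0.
On [1, 2], p'(x) = b_1 + 2c_1·(x - 1) + 3d_1·(x - 1)² with b_1 = Δ_1 - h_1(2M_1 + M_2)/6 = -7/2, c_1 = M_1/2 = -27/4, d_1 = (M_2 - M_1)/(6h_1) = 9/4. So p'(2) = -41/4.

-10.2500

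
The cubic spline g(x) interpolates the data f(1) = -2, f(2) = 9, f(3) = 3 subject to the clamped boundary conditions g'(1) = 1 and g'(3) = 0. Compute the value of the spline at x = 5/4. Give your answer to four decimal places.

With M_i denoting the second derivative at x_i, h_i = 1, 1, and Δ_i = (y_(i+1) − y_i)/h_i = 11, -6:
  1·M_0 + 4·M_1 + 1·M_2 = 6(Δ_1 - Δ_0) = -102
Clamped end conditions give two more equations: 2h_0·M_0 + h_0·M_1 = 6(Δ_0 - g'(1)) = 60 and h_1·M_1 + 2h_1·M_2 = 6(g'(3) - Δ_1) = 36.
Solving the tridiagonal system: M_0 = 55, M_1 = -50, M_2 = 43.
On [1, 2], g(x) = -2 + 1·(x - 1) + 55/2·(x - 1)² - 35/2·(x - 1)³.
With (x - 1) = 1/4: g(5/4) = -39/128.

-0.3047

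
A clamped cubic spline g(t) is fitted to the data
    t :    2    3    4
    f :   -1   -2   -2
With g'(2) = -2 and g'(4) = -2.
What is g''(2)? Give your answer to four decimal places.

1.5000

Let m_i = g''(x_i). Step sizes h_i = 1, 1; slopes of the chords Δ_i = (y_(i+1) - y_i)/h_i = -1, 0.
  1·m_0 + 4·m_1 + 1·m_2 = 6(Δ_1 - Δ_0) = 6
Clamped end conditions give two more equations: 2h_0·m_0 + h_0·m_1 = 6(Δ_0 - g'(2)) = 6 and h_1·m_1 + 2h_1·m_2 = 6(g'(4) - Δ_1) = -12.
Hence m_0 = 3/2, m_1 = 3, m_2 = -15/2.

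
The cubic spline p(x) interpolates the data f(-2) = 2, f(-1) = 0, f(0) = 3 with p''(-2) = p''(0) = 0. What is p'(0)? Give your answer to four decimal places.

Put M_i = p'' at the i-th knot. Here h = (1, 1) and Δ = (-2, 3), so the interior equations h_(i-1)·M_(i-1) + 2(h_(i-1)+h_i)·M_i + h_i·M_(i+1) = 6(Δ_i − Δ_(i-1)) read
  1·M_0 + 4·M_1 + 1·M_2 = 6(Δ_1 - Δ_0) = 30
Natural end conditions: M_0 = M_2 = 0.
Forward elimination and back-substitution give M_0 = 0, M_1 = 15/2, M_2 = 0.
On [-1, 0], p'(x) = b_1 + 2c_1·(x + 1) + 3d_1·(x + 1)² with b_1 = Δ_1 - h_1(2M_1 + M_2)/6 = 1/2, c_1 = M_1/2 = 15/4, d_1 = (M_2 - M_1)/(6h_1) = -5/4. So p'(0) = 17/4.

4.2500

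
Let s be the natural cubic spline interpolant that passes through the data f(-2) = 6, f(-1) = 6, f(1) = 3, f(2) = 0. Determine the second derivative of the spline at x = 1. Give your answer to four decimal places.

Write M_i for s''(x_i). With h_i = 1, 2, 1 and divided differences Δ_i = 0, -3/2, -3, the continuity of s' gives the tridiagonal system
  1·M_0 + 6·M_1 + 2·M_2 = 6(Δ_1 - Δ_0) = -9
  2·M_1 + 6·M_2 + 1·M_3 = 6(Δ_2 - Δ_1) = -9
Natural end conditions: M_0 = M_3 = 0.
Solving: M_0 = 0, M_1 = -9/8, M_2 = -9/8, M_3 = 0.

-1.1250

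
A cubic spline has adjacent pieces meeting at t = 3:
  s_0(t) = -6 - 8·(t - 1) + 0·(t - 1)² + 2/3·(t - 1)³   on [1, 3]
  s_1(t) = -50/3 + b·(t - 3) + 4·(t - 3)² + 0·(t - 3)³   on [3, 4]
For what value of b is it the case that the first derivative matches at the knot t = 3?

0

s_0'(t) = -8 + 0·(t - 1) + 2·(t - 1)², so s_0'(3) = 0. On the right, s_1'(3) = b, so b = 0.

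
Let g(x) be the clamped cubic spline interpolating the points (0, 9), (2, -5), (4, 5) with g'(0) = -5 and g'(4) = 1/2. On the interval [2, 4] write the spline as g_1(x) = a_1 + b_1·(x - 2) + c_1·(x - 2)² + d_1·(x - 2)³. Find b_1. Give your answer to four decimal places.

-0.3750

With M_i denoting the second derivative at x_i, h_i = 2, 2, and Δ_i = (y_(i+1) − y_i)/h_i = -7, 5:
  2·M_0 + 8·M_1 + 2·M_2 = 6(Δ_1 - Δ_0) = 72
Clamped end conditions give two more equations: 2h_0·M_0 + h_0·M_1 = 6(Δ_0 - g'(0)) = -12 and h_1·M_1 + 2h_1·M_2 = 6(g'(4) - Δ_1) = -27.
Forward elimination and back-substitution give M_0 = -85/8, M_1 = 61/4, M_2 = -115/8.
On [2, 4], with g_1(x) = a_1 + b_1·(x - 2) + c_1·(x - 2)² + d_1·(x - 2)³: c_1 = M_1/2 = 61/8, d_1 = (M_2 - M_1)/(6h_1) = -79/32, b_1 = Δ_1 - h_1(2M_1 + M_2)/6 = -3/8.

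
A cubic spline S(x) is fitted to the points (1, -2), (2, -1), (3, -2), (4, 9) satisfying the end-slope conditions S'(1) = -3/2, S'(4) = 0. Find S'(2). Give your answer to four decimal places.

Let M_i = S''(x_i). Step sizes h_i = 1, 1, 1; slopes of the chords Δ_i = (y_(i+1) - y_i)/h_i = 1, -1, 11.
  1·M_0 + 4·M_1 + 1·M_2 = 6(Δ_1 - Δ_0) = -12
  1·M_1 + 4·M_2 + 1·M_3 = 6(Δ_2 - Δ_1) = 72
Clamped end conditions give two more equations: 2h_0·M_0 + h_0·M_1 = 6(Δ_0 - S'(1)) = 15 and h_2·M_2 + 2h_2·M_3 = 6(S'(4) - Δ_2) = -66.
Forward elimination and back-substitution give M_0 = 76/5, M_1 = -77/5, M_2 = 172/5, M_3 = -251/5.
On [2, 3], S'(x) = b_1 + 2c_1·(x - 2) + 3d_1·(x - 2)² with b_1 = Δ_1 - h_1(2M_1 + M_2)/6 = -8/5, c_1 = M_1/2 = -77/10, d_1 = (M_2 - M_1)/(6h_1) = 83/10. So S'(2) = -8/5.

-1.6000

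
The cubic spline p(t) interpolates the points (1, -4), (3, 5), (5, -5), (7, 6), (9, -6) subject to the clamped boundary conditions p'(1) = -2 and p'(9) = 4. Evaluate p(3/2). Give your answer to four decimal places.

Let σ_i = p''(x_i). Step sizes h_i = 2, 2, 2, 2; slopes of the chords Δ_i = (y_(i+1) - y_i)/h_i = 9/2, -5, 11/2, -6.
  2·σ_0 + 8·σ_1 + 2·σ_2 = 6(Δ_1 - Δ_0) = -57
  2·σ_1 + 8·σ_2 + 2·σ_3 = 6(Δ_2 - Δ_1) = 63
  2·σ_2 + 8·σ_3 + 2·σ_4 = 6(Δ_3 - Δ_2) = -69
Clamped end conditions give two more equations: 2h_0·σ_0 + h_0·σ_1 = 6(Δ_0 - p'(1)) = 39 and h_3·σ_3 + 2h_3·σ_4 = 6(p'(9) - Δ_3) = 60.
Forward elimination and back-substitution give σ_0 = 123/7, σ_1 = -219/14, σ_2 = 33/2, σ_3 = -132/7, σ_4 = 171/7.
On [1, 3], p(t) = -4 - 2·(t - 1) + 123/14·(t - 1)² - 155/56·(t - 1)³.
With (t - 1) = 1/2: p(3/2) = -1411/448.

-3.1496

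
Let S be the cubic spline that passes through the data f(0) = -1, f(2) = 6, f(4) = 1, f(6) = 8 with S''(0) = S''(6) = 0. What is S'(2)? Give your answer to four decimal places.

With m_i denoting the second derivative at x_i, h_i = 2, 2, 2, and Δ_i = (y_(i+1) − y_i)/h_i = 7/2, -5/2, 7/2:
  2·m_0 + 8·m_1 + 2·m_2 = 6(Δ_1 - Δ_0) = -36
  2·m_1 + 8·m_2 + 2·m_3 = 6(Δ_2 - Δ_1) = 36
Natural end conditions: m_0 = m_3 = 0.
Hence m_0 = 0, m_1 = -6, m_2 = 6, m_3 = 0.
On [2, 4], S'(x) = b_1 + 2c_1·(x - 2) + 3d_1·(x - 2)² with b_1 = Δ_1 - h_1(2m_1 + m_2)/6 = -1/2, c_1 = m_1/2 = -3, d_1 = (m_2 - m_1)/(6h_1) = 1. So S'(2) = -1/2.

-0.5000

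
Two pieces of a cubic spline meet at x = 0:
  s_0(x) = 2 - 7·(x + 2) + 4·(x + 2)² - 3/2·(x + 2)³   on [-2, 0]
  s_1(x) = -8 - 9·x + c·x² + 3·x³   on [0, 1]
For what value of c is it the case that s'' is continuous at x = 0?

-5

s_0''(x) = 8 - 9·(x + 2), so s_0''(0) = -10. On the right, s_1''(0) = 2c, so c = -5.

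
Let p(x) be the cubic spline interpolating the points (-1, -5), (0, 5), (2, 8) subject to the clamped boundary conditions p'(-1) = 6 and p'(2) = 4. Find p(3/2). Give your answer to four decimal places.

7.1641

Let M_i = p''(x_i). Step sizes h_i = 1, 2; slopes of the chords Δ_i = (y_(i+1) - y_i)/h_i = 10, 3/2.
  1·M_0 + 6·M_1 + 2·M_2 = 6(Δ_1 - Δ_0) = -51
Clamped end conditions give two more equations: 2h_0·M_0 + h_0·M_1 = 6(Δ_0 - p'(-1)) = 24 and h_1·M_1 + 2h_1·M_2 = 6(p'(2) - Δ_1) = 15.
Forward elimination and back-substitution give M_0 = 119/6, M_1 = -47/3, M_2 = 139/12.
On [0, 2], p(x) = 5 + 97/12·x - 47/6·x² + 109/48·x³.
With x = 3/2: p(3/2) = 917/128.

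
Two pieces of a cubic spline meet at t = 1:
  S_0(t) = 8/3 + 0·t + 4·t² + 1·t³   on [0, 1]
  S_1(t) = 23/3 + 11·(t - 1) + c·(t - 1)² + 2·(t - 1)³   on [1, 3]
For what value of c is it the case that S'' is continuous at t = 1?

7

S_0''(t) = 8 + 6·t, so S_0''(1) = 14. On the right, S_1''(1) = 2c, so c = 7.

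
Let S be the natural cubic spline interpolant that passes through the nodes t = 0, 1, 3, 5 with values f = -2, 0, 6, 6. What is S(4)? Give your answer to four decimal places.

Put M_i = S'' at the i-th knot. Here h = (1, 2, 2) and Δ = (2, 3, 0), so the interior equations h_(i-1)·M_(i-1) + 2(h_(i-1)+h_i)·M_i + h_i·M_(i+1) = 6(Δ_i − Δ_(i-1)) read
  1·M_0 + 6·M_1 + 2·M_2 = 6(Δ_1 - Δ_0) = 6
  2·M_1 + 8·M_2 + 2·M_3 = 6(Δ_2 - Δ_1) = -18
Natural end conditions: M_0 = M_3 = 0.
Solving the tridiagonal system: M_0 = 0, M_1 = 21/11, M_2 = -30/11, M_3 = 0.
On [3, 5], S(t) = 6 + 20/11·(t - 3) - 15/11·(t - 3)² + 5/22·(t - 3)³.
With (t - 3) = 1: S(4) = 147/22.

6.6818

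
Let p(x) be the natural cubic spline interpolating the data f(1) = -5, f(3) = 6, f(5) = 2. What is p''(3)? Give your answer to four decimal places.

Write σ_i for p''(x_i). With h_i = 2, 2 and divided differences Δ_i = 11/2, -2, the continuity of p' gives the tridiagonal system
  2·σ_0 + 8·σ_1 + 2·σ_2 = 6(Δ_1 - Δ_0) = -45
Natural end conditions: σ_0 = σ_2 = 0.
Solving the tridiagonal system: σ_0 = 0, σ_1 = -45/8, σ_2 = 0.

-5.6250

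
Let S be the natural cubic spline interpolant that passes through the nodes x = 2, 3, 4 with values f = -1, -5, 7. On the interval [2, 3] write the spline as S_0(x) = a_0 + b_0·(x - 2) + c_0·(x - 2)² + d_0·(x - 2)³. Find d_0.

Let M_i = S''(x_i). Step sizes h_i = 1, 1; slopes of the chords Δ_i = (y_(i+1) - y_i)/h_i = -4, 12.
  1·M_0 + 4·M_1 + 1·M_2 = 6(Δ_1 - Δ_0) = 96
Natural end conditions: M_0 = M_2 = 0.
Forward elimination and back-substitution give M_0 = 0, M_1 = 24, M_2 = 0.
On [2, 3], with S_0(x) = a_0 + b_0·(x - 2) + c_0·(x - 2)² + d_0·(x - 2)³: c_0 = M_0/2 = 0, d_0 = (M_1 - M_0)/(6h_0) = 4, b_0 = Δ_0 - h_0(2M_0 + M_1)/6 = -8.

4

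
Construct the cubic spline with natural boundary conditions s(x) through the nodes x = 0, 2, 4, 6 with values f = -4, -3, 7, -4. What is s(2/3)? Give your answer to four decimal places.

-4.7926

Let M_i = s''(x_i). Step sizes h_i = 2, 2, 2; slopes of the chords Δ_i = (y_(i+1) - y_i)/h_i = 1/2, 5, -11/2.
  2·M_0 + 8·M_1 + 2·M_2 = 6(Δ_1 - Δ_0) = 27
  2·M_1 + 8·M_2 + 2·M_3 = 6(Δ_2 - Δ_1) = -63
Natural end conditions: M_0 = M_3 = 0.
Forward elimination and back-substitution give M_0 = 0, M_1 = 57/10, M_2 = -93/10, M_3 = 0.
On [0, 2], s(x) = -4 - 7/5·x + 0·x² + 19/40·x³.
With x = 2/3: s(2/3) = -647/135.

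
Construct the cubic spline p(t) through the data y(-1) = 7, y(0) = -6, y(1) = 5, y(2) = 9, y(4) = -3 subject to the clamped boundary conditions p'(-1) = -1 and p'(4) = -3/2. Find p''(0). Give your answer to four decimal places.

Let m_i = p''(x_i). Step sizes h_i = 1, 1, 1, 2; slopes of the chords Δ_i = (y_(i+1) - y_i)/h_i = -13, 11, 4, -6.
  1·m_0 + 4·m_1 + 1·m_2 = 6(Δ_1 - Δ_0) = 144
  1·m_1 + 4·m_2 + 1·m_3 = 6(Δ_2 - Δ_1) = -42
  1·m_2 + 6·m_3 + 2·m_4 = 6(Δ_3 - Δ_2) = -60
Clamped end conditions give two more equations: 2h_0·m_0 + h_0·m_1 = 6(Δ_0 - p'(-1)) = -72 and h_3·m_3 + 2h_3·m_4 = 6(p'(4) - Δ_3) = 27.
Forward elimination and back-substitution give m_0 = -5323/82, m_1 = 2371/41, m_2 = -1837/82, m_3 = -419/41, m_4 = 1945/164.

57.8293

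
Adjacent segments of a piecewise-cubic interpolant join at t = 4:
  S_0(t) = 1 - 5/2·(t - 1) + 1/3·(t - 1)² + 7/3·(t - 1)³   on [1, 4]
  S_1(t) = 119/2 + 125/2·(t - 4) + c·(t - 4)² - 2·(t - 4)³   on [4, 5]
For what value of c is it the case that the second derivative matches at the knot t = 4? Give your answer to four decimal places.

21.3333

S_0''(t) = 2/3 + 14·(t - 1), so S_0''(4) = 128/3. On the right, S_1''(4) = 2c, so c = 64/3.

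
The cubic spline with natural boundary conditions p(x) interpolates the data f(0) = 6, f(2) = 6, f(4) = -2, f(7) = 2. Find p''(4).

Put M_i = p'' at the i-th knot. Here h = (2, 2, 3) and Δ = (0, -4, 4/3), so the interior equations h_(i-1)·M_(i-1) + 2(h_(i-1)+h_i)·M_i + h_i·M_(i+1) = 6(Δ_i − Δ_(i-1)) read
  2·M_0 + 8·M_1 + 2·M_2 = 6(Δ_1 - Δ_0) = -24
  2·M_1 + 10·M_2 + 3·M_3 = 6(Δ_2 - Δ_1) = 32
Natural end conditions: M_0 = M_3 = 0.
Solving: M_0 = 0, M_1 = -4, M_2 = 4, M_3 = 0.

4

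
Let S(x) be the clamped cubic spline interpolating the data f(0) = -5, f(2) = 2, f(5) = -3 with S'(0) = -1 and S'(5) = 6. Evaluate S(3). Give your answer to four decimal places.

-0.0741

Put σ_i = S'' at the i-th knot. Here h = (2, 3) and Δ = (7/2, -5/3), so the interior equations h_(i-1)·σ_(i-1) + 2(h_(i-1)+h_i)·σ_i + h_i·σ_(i+1) = 6(Δ_i − Δ_(i-1)) read
  2·σ_0 + 10·σ_1 + 3·σ_2 = 6(Δ_1 - Δ_0) = -31
Clamped end conditions give two more equations: 2h_0·σ_0 + h_0·σ_1 = 6(Δ_0 - S'(0)) = 27 and h_1·σ_1 + 2h_1·σ_2 = 6(S'(5) - Δ_1) = 46.
Solving: σ_0 = 45/4, σ_1 = -9, σ_2 = 73/6.
On [2, 5], S(x) = 2 + 5/4·(x - 2) - 9/2·(x - 2)² + 127/108·(x - 2)³.
With (x - 2) = 1: S(3) = -2/27.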